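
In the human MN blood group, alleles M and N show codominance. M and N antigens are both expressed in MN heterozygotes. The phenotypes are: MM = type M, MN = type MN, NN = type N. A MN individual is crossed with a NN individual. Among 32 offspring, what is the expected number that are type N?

Punnett square for MN × NN:
Offspring genotypes: 2 MN, 2 NN
Phenotype counts: 2 type MN, 2 type N
type N: 2 out of 4 → fraction 1/2
Expected count = 1/2 × 32 = 16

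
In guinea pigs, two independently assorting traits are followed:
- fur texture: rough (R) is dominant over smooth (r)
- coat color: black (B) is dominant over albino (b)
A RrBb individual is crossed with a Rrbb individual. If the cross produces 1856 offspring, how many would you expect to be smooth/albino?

Dihybrid cross RrBb × Rrbb — consider each gene separately:
fur texture: Rr × Rr → 1 RR, 2 Rr, 1 rr → 3 R_ : 1 rr (out of 4)
coat color: Bb × bb → 2 Bb, 2 bb → 2 B_ : 2 bb (out of 4)
Combine (counts out of 4 × 4 = 16): rough/black (R_B_) = 3×2 = 6; rough/albino (R_bb) = 3×2 = 6; smooth/black (rrB_) = 1×2 = 2; smooth/albino (rrbb) = 1×2 = 2
Phenotype counts (out of 16): 6 rough/black, 6 rough/albino, 2 smooth/black, 2 smooth/albino
smooth/albino: 2 out of 16 → fraction 1/8
Expected count = 1/8 × 1856 = 232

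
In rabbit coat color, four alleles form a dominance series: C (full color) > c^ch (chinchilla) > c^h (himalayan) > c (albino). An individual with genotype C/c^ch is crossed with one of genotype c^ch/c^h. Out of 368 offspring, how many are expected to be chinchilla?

Cross: C/c^ch × c^ch/c^h
Allele dominance: C > c^ch > c^h > c
Offspring genotypes: 1 C/c^ch, 1 C/c^h, 1 c^ch/c^ch, 1 c^ch/c^h
Phenotype counts: 2 full color, 2 chinchilla
chinchilla: 2 out of 4 → fraction 1/2
Expected count = 1/2 × 368 = 184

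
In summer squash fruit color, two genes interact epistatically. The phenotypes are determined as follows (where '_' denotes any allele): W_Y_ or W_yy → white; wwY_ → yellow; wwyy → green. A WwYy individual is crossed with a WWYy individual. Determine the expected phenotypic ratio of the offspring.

Cross: WwYy × WWYy — consider each gene separately:
W gene: Ww × WW → 2 WW, 2 Ww → 4 W_ (out of 4)
Y gene: Yy × Yy → 1 YY, 2 Yy, 1 yy → 3 Y_ : 1 yy (out of 4)
Genotype classes (out of 4 × 4 = 16): W_Y_ = 4×3 = 12; W_yy = 4×1 = 4
Apply the phenotype rules: W_Y_ (12) + W_yy (4) → white
Phenotype counts (out of 16): 16 white
Ratio: all white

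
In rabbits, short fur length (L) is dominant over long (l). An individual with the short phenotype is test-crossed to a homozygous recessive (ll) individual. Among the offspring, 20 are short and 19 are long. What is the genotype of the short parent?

Test cross: ? × ll
Offspring: 20 short, 19 long — approximately 1:1.
A 1:1 ratio in a test cross indicates the unknown parent is heterozygous (Ll).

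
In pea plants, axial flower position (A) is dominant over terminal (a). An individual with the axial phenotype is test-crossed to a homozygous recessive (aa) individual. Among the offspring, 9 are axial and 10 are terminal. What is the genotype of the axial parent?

Test cross: ? × aa
Offspring: 9 axial, 10 terminal — approximately 1:1.
A 1:1 ratio in a test cross indicates the unknown parent is heterozygous (Aa).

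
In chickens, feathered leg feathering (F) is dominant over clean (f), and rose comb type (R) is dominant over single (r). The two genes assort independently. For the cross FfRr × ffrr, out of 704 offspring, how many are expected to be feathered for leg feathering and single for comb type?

Dihybrid cross FfRr × ffrr — consider each gene separately:
leg feathering: Ff × ff → 2 Ff, 2 ff → 2 F_ : 2 ff (out of 4)
comb type: Rr × rr → 2 Rr, 2 rr → 2 R_ : 2 rr (out of 4)
Looking for: feathered (F_) and single (rr)
P(feathered) = 2/4, P(single) = 2/4
P(both) = 2/4 × 2/4 = 4/16 = 1/4
Expected count = 1/4 × 704 = 176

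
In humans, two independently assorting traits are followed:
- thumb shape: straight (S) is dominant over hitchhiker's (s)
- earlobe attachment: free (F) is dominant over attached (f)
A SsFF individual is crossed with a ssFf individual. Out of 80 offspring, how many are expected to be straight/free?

Dihybrid cross SsFF × ssFf — consider each gene separately:
thumb shape: Ss × ss → 2 Ss, 2 ss → 2 S_ : 2 ss (out of 4)
earlobe attachment: FF × Ff → 2 FF, 2 Ff → 4 F_ (out of 4)
Combine (counts out of 4 × 4 = 16): straight/free (S_F_) = 2×4 = 8; hitchhiker's/free (ssF_) = 2×4 = 8
Phenotype counts (out of 16): 8 straight/free, 8 hitchhiker's/free
straight/free: 8 out of 16 → fraction 1/2
Expected count = 1/2 × 80 = 40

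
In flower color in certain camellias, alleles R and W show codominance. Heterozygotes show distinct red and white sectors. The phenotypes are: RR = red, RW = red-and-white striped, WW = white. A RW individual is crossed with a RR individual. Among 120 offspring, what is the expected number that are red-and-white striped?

Punnett square for RW × RR:
Offspring genotypes: 2 RR, 2 RW
Phenotype counts: 2 red, 2 red-and-white striped
red-and-white striped: 2 out of 4 → fraction 1/2
Expected count = 1/2 × 120 = 60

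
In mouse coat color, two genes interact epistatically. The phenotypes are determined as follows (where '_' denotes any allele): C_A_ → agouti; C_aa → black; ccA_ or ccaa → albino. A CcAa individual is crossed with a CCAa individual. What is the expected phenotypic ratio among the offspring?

Cross: CcAa × CCAa — consider each gene separately:
C gene: Cc × CC → 2 CC, 2 Cc → 4 C_ (out of 4)
A gene: Aa × Aa → 1 AA, 2 Aa, 1 aa → 3 A_ : 1 aa (out of 4)
Genotype classes (out of 4 × 4 = 16): C_A_ = 4×3 = 12; C_aa = 4×1 = 4
Apply the phenotype rules: C_A_ (12) → agouti; C_aa (4) → black
Phenotype counts (out of 16): 12 agouti, 4 black
Ratio: 3 agouti : 1 black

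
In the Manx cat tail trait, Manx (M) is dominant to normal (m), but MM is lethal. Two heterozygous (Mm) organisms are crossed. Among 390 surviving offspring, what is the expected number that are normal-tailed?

Cross: Mm × Mm
Punnett square offspring (before lethality): 1 MM, 2 Mm, 1 mm
The MM genotype is lethal (embryos die); surviving offspring: 2 Mm, 1 mm
normal-tailed: 1 out of 3 → fraction 1/3
Expected count = 1/3 × 390 = 130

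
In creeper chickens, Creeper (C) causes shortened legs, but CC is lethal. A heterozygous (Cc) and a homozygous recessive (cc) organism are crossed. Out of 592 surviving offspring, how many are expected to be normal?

Cross: Cc × cc
Punnett square offspring (before lethality): 2 Cc, 2 cc
No CC offspring are produced in this cross.
normal: 2 out of 4 → fraction 1/2
Expected count = 1/2 × 592 = 296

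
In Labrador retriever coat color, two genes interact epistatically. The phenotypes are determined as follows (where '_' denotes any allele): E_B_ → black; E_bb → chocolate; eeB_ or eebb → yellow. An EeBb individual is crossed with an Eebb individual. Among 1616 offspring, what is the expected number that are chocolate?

Cross: EeBb × Eebb — consider each gene separately:
E gene: Ee × Ee → 1 EE, 2 Ee, 1 ee → 3 E_ : 1 ee (out of 4)
B gene: Bb × bb → 2 Bb, 2 bb → 2 B_ : 2 bb (out of 4)
Genotype classes (out of 4 × 4 = 16): E_B_ = 3×2 = 6; E_bb = 3×2 = 6; eeB_ = 1×2 = 2; eebb = 1×2 = 2
Apply the phenotype rules: E_B_ (6) → black; E_bb (6) → chocolate; eeB_ (2) + eebb (2) → yellow
Phenotype counts (out of 16): 6 black, 6 chocolate, 4 yellow
chocolate: 6 out of 16 → fraction 3/8
Expected count = 3/8 × 1616 = 606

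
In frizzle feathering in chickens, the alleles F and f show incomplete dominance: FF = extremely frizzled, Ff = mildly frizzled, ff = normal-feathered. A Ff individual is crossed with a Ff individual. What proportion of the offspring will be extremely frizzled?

Punnett square for Ff × Ff:
Offspring genotypes: 1 FF, 2 Ff, 1 ff
Phenotype counts: 1 extremely frizzled, 2 mildly frizzled, 1 normal-feathered
extremely frizzled: 1 out of 4
Probability: 1/4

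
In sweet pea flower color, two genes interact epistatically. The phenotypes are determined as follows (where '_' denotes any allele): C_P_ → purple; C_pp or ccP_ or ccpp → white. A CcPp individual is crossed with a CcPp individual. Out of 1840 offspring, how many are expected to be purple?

Cross: CcPp × CcPp — consider each gene separately:
C gene: Cc × Cc → 1 CC, 2 Cc, 1 cc → 3 C_ : 1 cc (out of 4)
P gene: Pp × Pp → 1 PP, 2 Pp, 1 pp → 3 P_ : 1 pp (out of 4)
Genotype classes (out of 4 × 4 = 16): C_P_ = 3×3 = 9; C_pp = 3×1 = 3; ccP_ = 1×3 = 3; ccpp = 1×1 = 1
Apply the phenotype rules: C_P_ (9) → purple; C_pp (3) + ccP_ (3) + ccpp (1) → white
Phenotype counts (out of 16): 9 purple, 7 white
purple: 9 out of 16 → fraction 9/16
Expected count = 9/16 × 1840 = 1035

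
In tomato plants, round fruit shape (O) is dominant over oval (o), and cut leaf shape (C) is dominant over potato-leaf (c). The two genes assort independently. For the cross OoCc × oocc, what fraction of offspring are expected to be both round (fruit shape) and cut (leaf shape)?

Dihybrid cross OoCc × oocc — consider each gene separately:
fruit shape: Oo × oo → 2 Oo, 2 oo → 2 O_ : 2 oo (out of 4)
leaf shape: Cc × cc → 2 Cc, 2 cc → 2 C_ : 2 cc (out of 4)
Looking for: round (O_) and cut (C_)
P(round) = 2/4, P(cut) = 2/4
P(both) = 2/4 × 2/4 = 4/16 = 1/4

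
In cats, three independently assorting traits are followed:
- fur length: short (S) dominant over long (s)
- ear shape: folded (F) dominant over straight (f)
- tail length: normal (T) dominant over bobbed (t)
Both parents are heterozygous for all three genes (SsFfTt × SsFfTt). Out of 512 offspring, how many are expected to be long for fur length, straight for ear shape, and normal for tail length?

Trihybrid cross: SsFfTt × SsFfTt
Each trait segregates independently with a 3:1 phenotypic ratio, so each gene contributes 3/4 (dominant) or 1/4 (recessive).
Target: long (fur length), straight (ear shape), normal (tail length)
Probability = product of independent per-trait probabilities
= 1/4 × 1/4 × 3/4 = 3/64
Expected count = 3/64 × 512 = 24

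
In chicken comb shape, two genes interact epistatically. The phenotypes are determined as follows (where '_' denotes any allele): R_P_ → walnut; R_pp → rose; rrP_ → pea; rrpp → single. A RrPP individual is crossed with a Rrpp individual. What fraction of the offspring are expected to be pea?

Cross: RrPP × Rrpp — consider each gene separately:
R gene: Rr × Rr → 1 RR, 2 Rr, 1 rr → 3 R_ : 1 rr (out of 4)
P gene: PP × pp → 4 Pp → 4 P_ (out of 4)
Genotype classes (out of 4 × 4 = 16): R_P_ = 3×4 = 12; rrP_ = 1×4 = 4
Apply the phenotype rules: R_P_ (12) → walnut; rrP_ (4) → pea
Phenotype counts (out of 16): 12 walnut, 4 pea
pea: 4 out of 16
Probability: 4/16 = 1/4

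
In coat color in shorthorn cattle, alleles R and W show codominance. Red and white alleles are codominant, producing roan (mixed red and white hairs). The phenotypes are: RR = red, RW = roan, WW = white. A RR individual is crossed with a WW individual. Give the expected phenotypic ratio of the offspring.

Punnett square for RR × WW:
Offspring genotypes: 4 RW
Phenotype counts: 4 roan
Ratio: all roan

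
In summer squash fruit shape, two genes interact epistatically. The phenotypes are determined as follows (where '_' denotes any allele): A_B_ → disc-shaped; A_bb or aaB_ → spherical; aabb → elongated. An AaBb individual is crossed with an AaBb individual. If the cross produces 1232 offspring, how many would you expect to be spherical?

Cross: AaBb × AaBb — consider each gene separately:
A gene: Aa × Aa → 1 AA, 2 Aa, 1 aa → 3 A_ : 1 aa (out of 4)
B gene: Bb × Bb → 1 BB, 2 Bb, 1 bb → 3 B_ : 1 bb (out of 4)
Genotype classes (out of 4 × 4 = 16): A_B_ = 3×3 = 9; A_bb = 3×1 = 3; aaB_ = 1×3 = 3; aabb = 1×1 = 1
Apply the phenotype rules: A_B_ (9) → disc-shaped; A_bb (3) + aaB_ (3) → spherical; aabb (1) → elongated
Phenotype counts (out of 16): 9 disc-shaped, 6 spherical, 1 elongated
spherical: 6 out of 16 → fraction 3/8
Expected count = 3/8 × 1232 = 462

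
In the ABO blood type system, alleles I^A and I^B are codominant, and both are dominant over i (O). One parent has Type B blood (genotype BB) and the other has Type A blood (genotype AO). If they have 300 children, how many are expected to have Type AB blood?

Cross: BB × AO
Possible offspring genotypes: 2 AB, 2 BO
Blood type counts: 2 Type AB, 2 Type B
Probability of Type AB: 2/4 = 1/2
Expected count = 1/2 × 300 = 150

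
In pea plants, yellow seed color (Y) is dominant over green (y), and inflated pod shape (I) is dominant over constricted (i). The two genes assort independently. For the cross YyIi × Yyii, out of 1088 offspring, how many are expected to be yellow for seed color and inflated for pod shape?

Dihybrid cross YyIi × Yyii — consider each gene separately:
seed color: Yy × Yy → 1 YY, 2 Yy, 1 yy → 3 Y_ : 1 yy (out of 4)
pod shape: Ii × ii → 2 Ii, 2 ii → 2 I_ : 2 ii (out of 4)
Looking for: yellow (Y_) and inflated (I_)
P(yellow) = 3/4, P(inflated) = 2/4
P(both) = 3/4 × 2/4 = 6/16 = 3/8
Expected count = 3/8 × 1088 = 408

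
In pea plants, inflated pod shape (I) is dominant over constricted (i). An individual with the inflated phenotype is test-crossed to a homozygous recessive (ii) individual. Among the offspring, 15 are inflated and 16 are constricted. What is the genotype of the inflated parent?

Test cross: ? × ii
Offspring: 15 inflated, 16 constricted — approximately 1:1.
A 1:1 ratio in a test cross indicates the unknown parent is heterozygous (Ii).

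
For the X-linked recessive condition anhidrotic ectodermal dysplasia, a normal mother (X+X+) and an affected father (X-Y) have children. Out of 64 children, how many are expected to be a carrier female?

Cross: X+X+ × X-Y
Offspring: 2 X+X-, 2 X+Y
Probability of a carrier female: 2/4 = 1/2
Expected count = 1/2 × 64 = 32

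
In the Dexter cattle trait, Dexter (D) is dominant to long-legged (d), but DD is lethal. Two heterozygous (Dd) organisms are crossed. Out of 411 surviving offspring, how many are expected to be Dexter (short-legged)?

Cross: Dd × Dd
Punnett square offspring (before lethality): 1 DD, 2 Dd, 1 dd
The DD genotype is lethal (embryos die); surviving offspring: 2 Dd, 1 dd
Dexter (short-legged): 2 out of 3 → fraction 2/3
Expected count = 2/3 × 411 = 274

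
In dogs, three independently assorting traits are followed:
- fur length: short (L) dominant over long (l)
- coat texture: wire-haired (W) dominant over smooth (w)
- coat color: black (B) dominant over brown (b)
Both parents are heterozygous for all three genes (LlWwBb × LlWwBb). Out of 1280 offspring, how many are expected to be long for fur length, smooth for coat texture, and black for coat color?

Trihybrid cross: LlWwBb × LlWwBb
Each trait segregates independently with a 3:1 phenotypic ratio, so each gene contributes 3/4 (dominant) or 1/4 (recessive).
Target: long (fur length), smooth (coat texture), black (coat color)
Probability = product of independent per-trait probabilities
= 1/4 × 1/4 × 3/4 = 3/64
Expected count = 3/64 × 1280 = 60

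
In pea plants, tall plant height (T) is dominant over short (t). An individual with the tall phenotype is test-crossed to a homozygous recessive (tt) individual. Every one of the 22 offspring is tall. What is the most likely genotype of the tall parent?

Test cross: ? × tt
All offspring are tall.
If the unknown parent were heterozygous (Tt), about half of 22 offspring would be short; none are. The unknown parent is most likely homozygous dominant (TT).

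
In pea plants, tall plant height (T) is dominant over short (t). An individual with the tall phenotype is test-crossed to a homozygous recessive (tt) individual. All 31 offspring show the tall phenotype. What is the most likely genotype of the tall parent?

Test cross: ? × tt
All offspring are tall.
If the unknown parent were heterozygous (Tt), about half of 31 offspring would be short; none are. The unknown parent is most likely homozygous dominant (TT).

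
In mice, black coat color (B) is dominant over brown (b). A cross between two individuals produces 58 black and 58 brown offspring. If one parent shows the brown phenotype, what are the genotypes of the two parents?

Observed offspring: 58 black, 58 brown
The observed ratio simplifies to 1:1. One parent shows brown, so its genotype must be bb. A 1:1 offspring split requires the other parent to be heterozygous (Bb).
Parent genotypes: bb × Bb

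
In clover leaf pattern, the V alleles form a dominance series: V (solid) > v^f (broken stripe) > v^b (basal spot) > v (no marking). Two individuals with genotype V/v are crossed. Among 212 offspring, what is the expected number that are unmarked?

Cross: V/v × V/v
Allele dominance: V > v^f > v^b > v
Offspring genotypes: 1 V/V, 2 V/v, 1 v/v
Phenotype counts: 3 solid, 1 unmarked
unmarked: 1 out of 4 → fraction 1/4
Expected count = 1/4 × 212 = 53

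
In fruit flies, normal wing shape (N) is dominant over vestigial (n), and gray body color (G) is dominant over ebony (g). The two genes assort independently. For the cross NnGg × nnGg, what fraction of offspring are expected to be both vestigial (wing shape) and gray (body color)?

Dihybrid cross NnGg × nnGg — consider each gene separately:
wing shape: Nn × nn → 2 Nn, 2 nn → 2 N_ : 2 nn (out of 4)
body color: Gg × Gg → 1 GG, 2 Gg, 1 gg → 3 G_ : 1 gg (out of 4)
Looking for: vestigial (nn) and gray (G_)
P(vestigial) = 2/4, P(gray) = 3/4
P(both) = 2/4 × 3/4 = 6/16 = 3/8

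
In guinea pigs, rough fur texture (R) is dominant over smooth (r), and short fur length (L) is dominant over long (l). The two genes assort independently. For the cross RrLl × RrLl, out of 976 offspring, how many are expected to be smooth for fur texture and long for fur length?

Dihybrid cross RrLl × RrLl — consider each gene separately:
fur texture: Rr × Rr → 1 RR, 2 Rr, 1 rr → 3 R_ : 1 rr (out of 4)
fur length: Ll × Ll → 1 LL, 2 Ll, 1 ll → 3 L_ : 1 ll (out of 4)
Looking for: smooth (rr) and long (ll)
P(smooth) = 1/4, P(long) = 1/4
P(both) = 1/4 × 1/4 = 1/16
Expected count = 1/16 × 976 = 61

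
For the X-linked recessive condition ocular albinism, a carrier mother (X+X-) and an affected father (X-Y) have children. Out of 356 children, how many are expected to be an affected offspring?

Cross: X+X- × X-Y
Offspring: 1 X+X-, 1 X+Y, 1 X-X-, 1 X-Y
Probability of an affected offspring: 2/4 = 1/2
Expected count = 1/2 × 356 = 178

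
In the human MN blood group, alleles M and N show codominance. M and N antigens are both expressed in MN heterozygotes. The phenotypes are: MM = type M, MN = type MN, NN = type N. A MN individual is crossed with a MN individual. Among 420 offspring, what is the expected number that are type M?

Punnett square for MN × MN:
Offspring genotypes: 1 MM, 2 MN, 1 NN
Phenotype counts: 1 type M, 2 type MN, 1 type N
type M: 1 out of 4 → fraction 1/4
Expected count = 1/4 × 420 = 105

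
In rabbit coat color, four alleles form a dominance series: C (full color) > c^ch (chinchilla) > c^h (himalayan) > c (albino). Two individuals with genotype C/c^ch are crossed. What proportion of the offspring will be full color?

Cross: C/c^ch × C/c^ch
Allele dominance: C > c^ch > c^h > c
Offspring genotypes: 1 C/C, 2 C/c^ch, 1 c^ch/c^ch
Phenotype counts: 3 full color, 1 chinchilla
full color: 3 out of 4
Probability: 3/4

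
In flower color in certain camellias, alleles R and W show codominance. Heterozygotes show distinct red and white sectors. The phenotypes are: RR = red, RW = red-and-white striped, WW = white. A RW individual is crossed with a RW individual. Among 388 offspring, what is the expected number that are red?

Punnett square for RW × RW:
Offspring genotypes: 1 RR, 2 RW, 1 WW
Phenotype counts: 1 red, 2 red-and-white striped, 1 white
red: 1 out of 4 → fraction 1/4
Expected count = 1/4 × 388 = 97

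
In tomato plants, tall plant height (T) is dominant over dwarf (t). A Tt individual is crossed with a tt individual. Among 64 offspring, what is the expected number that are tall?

Punnett square for Tt × tt:
Offspring genotypes: 2 Tt, 2 tt
tall: 2, dwarf: 2
tall: 2 out of 4 → fraction 1/2
Expected count = 1/2 × 64 = 32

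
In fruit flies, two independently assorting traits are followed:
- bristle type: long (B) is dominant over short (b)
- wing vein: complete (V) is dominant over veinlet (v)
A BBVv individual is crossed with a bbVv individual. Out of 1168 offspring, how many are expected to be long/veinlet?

Dihybrid cross BBVv × bbVv — consider each gene separately:
bristle type: BB × bb → 4 Bb → 4 B_ (out of 4)
wing vein: Vv × Vv → 1 VV, 2 Vv, 1 vv → 3 V_ : 1 vv (out of 4)
Combine (counts out of 4 × 4 = 16): long/complete (B_V_) = 4×3 = 12; long/veinlet (B_vv) = 4×1 = 4
Phenotype counts (out of 16): 12 long/complete, 4 long/veinlet
long/veinlet: 4 out of 16 → fraction 1/4
Expected count = 1/4 × 1168 = 292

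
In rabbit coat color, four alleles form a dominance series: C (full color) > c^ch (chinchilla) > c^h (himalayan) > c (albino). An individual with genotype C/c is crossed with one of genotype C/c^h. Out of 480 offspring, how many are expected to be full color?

Cross: C/c × C/c^h
Allele dominance: C > c^ch > c^h > c
Offspring genotypes: 1 C/C, 1 C/c^h, 1 C/c, 1 c^h/c
Phenotype counts: 3 full color, 1 himalayan
full color: 3 out of 4 → fraction 3/4
Expected count = 3/4 × 480 = 360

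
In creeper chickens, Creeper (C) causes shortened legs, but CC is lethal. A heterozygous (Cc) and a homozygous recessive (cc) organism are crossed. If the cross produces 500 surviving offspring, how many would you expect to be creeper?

Cross: Cc × cc
Punnett square offspring (before lethality): 2 Cc, 2 cc
No CC offspring are produced in this cross.
creeper: 2 out of 4 → fraction 1/2
Expected count = 1/2 × 500 = 250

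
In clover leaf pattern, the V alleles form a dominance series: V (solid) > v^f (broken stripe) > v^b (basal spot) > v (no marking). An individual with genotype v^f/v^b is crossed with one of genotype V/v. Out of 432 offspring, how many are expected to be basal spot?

Cross: v^f/v^b × V/v
Allele dominance: V > v^f > v^b > v
Offspring genotypes: 1 V/v^f, 1 v^f/v, 1 V/v^b, 1 v^b/v
Phenotype counts: 2 solid, 1 broken stripe, 1 basal spot
basal spot: 1 out of 4 → fraction 1/4
Expected count = 1/4 × 432 = 108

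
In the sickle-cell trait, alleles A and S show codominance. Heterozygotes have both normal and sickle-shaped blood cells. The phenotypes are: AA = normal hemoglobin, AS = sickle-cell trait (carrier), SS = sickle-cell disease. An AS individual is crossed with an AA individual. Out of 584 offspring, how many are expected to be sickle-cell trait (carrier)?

Punnett square for AS × AA:
Offspring genotypes: 2 AA, 2 AS
Phenotype counts: 2 normal hemoglobin, 2 sickle-cell trait (carrier)
sickle-cell trait (carrier): 2 out of 4 → fraction 1/2
Expected count = 1/2 × 584 = 292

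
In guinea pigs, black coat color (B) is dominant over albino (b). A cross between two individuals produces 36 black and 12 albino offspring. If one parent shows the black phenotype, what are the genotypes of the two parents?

Observed offspring: 36 black, 12 albino
The observed ratio simplifies to 3:1. Albino (bb) offspring appear, so each parent must contribute one b allele. The parent stated to show black carries B, so it is Bb. The other parent is then either Bb or bb: Bb × bb would give a 1:1 split, whereas Bb × Bb gives 3:1 — matching the data. So both parents are heterozygous (Bb × Bb).
Parent genotypes: Bb × Bb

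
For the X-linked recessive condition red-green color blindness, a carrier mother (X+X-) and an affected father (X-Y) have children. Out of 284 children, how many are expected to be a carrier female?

Cross: X+X- × X-Y
Offspring: 1 X+X-, 1 X+Y, 1 X-X-, 1 X-Y
Probability of a carrier female: 1/4
Expected count = 1/4 × 284 = 71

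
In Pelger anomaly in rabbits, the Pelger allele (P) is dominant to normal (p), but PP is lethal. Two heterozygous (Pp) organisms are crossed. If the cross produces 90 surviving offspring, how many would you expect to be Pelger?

Cross: Pp × Pp
Punnett square offspring (before lethality): 1 PP, 2 Pp, 1 pp
The PP genotype is lethal (embryos die); surviving offspring: 2 Pp, 1 pp
Pelger: 2 out of 3 → fraction 2/3
Expected count = 2/3 × 90 = 60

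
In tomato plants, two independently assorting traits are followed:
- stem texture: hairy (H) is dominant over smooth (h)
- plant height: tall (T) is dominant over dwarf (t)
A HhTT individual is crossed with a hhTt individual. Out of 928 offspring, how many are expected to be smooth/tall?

Dihybrid cross HhTT × hhTt — consider each gene separately:
stem texture: Hh × hh → 2 Hh, 2 hh → 2 H_ : 2 hh (out of 4)
plant height: TT × Tt → 2 TT, 2 Tt → 4 T_ (out of 4)
Combine (counts out of 4 × 4 = 16): hairy/tall (H_T_) = 2×4 = 8; smooth/tall (hhT_) = 2×4 = 8
Phenotype counts (out of 16): 8 hairy/tall, 8 smooth/tall
smooth/tall: 8 out of 16 → fraction 1/2
Expected count = 1/2 × 928 = 464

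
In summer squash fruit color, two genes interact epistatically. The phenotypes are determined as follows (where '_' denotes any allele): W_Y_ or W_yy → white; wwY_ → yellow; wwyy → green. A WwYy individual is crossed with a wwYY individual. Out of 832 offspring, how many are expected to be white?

Cross: WwYy × wwYY — consider each gene separately:
W gene: Ww × ww → 2 Ww, 2 ww → 2 W_ : 2 ww (out of 4)
Y gene: Yy × YY → 2 YY, 2 Yy → 4 Y_ (out of 4)
Genotype classes (out of 4 × 4 = 16): W_Y_ = 2×4 = 8; wwY_ = 2×4 = 8
Apply the phenotype rules: W_Y_ (8) → white; wwY_ (8) → yellow
Phenotype counts (out of 16): 8 white, 8 yellow
white: 8 out of 16 → fraction 1/2
Expected count = 1/2 × 832 = 416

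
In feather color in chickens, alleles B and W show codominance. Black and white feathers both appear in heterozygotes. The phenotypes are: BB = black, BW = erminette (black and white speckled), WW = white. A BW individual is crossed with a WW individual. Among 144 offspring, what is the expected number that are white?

Punnett square for BW × WW:
Offspring genotypes: 2 BW, 2 WW
Phenotype counts: 2 erminette (black and white speckled), 2 white
white: 2 out of 4 → fraction 1/2
Expected count = 1/2 × 144 = 72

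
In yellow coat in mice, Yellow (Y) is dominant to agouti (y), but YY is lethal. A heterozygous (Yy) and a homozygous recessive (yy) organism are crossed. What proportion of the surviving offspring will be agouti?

Cross: Yy × yy
Punnett square offspring (before lethality): 2 Yy, 2 yy
No YY offspring are produced in this cross.
agouti: 2 out of 4
Probability: 2/4 = 1/2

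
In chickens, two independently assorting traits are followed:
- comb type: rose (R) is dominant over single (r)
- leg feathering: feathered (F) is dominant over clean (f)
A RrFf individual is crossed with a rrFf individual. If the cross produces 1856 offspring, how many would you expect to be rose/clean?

Dihybrid cross RrFf × rrFf — consider each gene separately:
comb type: Rr × rr → 2 Rr, 2 rr → 2 R_ : 2 rr (out of 4)
leg feathering: Ff × Ff → 1 FF, 2 Ff, 1 ff → 3 F_ : 1 ff (out of 4)
Combine (counts out of 4 × 4 = 16): rose/feathered (R_F_) = 2×3 = 6; rose/clean (R_ff) = 2×1 = 2; single/feathered (rrF_) = 2×3 = 6; single/clean (rrff) = 2×1 = 2
Phenotype counts (out of 16): 6 rose/feathered, 2 rose/clean, 6 single/feathered, 2 single/clean
rose/clean: 2 out of 16 → fraction 1/8
Expected count = 1/8 × 1856 = 232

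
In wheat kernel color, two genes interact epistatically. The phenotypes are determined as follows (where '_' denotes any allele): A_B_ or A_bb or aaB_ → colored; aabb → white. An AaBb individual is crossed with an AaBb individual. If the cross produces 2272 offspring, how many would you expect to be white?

Cross: AaBb × AaBb — consider each gene separately:
A gene: Aa × Aa → 1 AA, 2 Aa, 1 aa → 3 A_ : 1 aa (out of 4)
B gene: Bb × Bb → 1 BB, 2 Bb, 1 bb → 3 B_ : 1 bb (out of 4)
Genotype classes (out of 4 × 4 = 16): A_B_ = 3×3 = 9; A_bb = 3×1 = 3; aaB_ = 1×3 = 3; aabb = 1×1 = 1
Apply the phenotype rules: A_B_ (9) + A_bb (3) + aaB_ (3) → colored; aabb (1) → white
Phenotype counts (out of 16): 15 colored, 1 white
white: 1 out of 16 → fraction 1/16
Expected count = 1/16 × 2272 = 142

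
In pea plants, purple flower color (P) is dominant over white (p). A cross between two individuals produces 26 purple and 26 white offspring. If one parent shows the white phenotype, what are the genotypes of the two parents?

Observed offspring: 26 purple, 26 white
The observed ratio simplifies to 1:1. One parent shows white, so its genotype must be pp. A 1:1 offspring split requires the other parent to be heterozygous (Pp).
Parent genotypes: pp × Pp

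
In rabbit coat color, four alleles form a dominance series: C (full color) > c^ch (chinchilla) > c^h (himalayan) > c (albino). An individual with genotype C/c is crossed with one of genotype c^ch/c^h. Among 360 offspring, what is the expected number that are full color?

Cross: C/c × c^ch/c^h
Allele dominance: C > c^ch > c^h > c
Offspring genotypes: 1 C/c^ch, 1 C/c^h, 1 c^ch/c, 1 c^h/c
Phenotype counts: 2 full color, 1 chinchilla, 1 himalayan
full color: 2 out of 4 → fraction 1/2
Expected count = 1/2 × 360 = 180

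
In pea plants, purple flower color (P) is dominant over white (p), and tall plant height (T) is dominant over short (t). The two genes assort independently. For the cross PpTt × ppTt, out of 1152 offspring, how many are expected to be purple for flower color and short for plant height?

Dihybrid cross PpTt × ppTt — consider each gene separately:
flower color: Pp × pp → 2 Pp, 2 pp → 2 P_ : 2 pp (out of 4)
plant height: Tt × Tt → 1 TT, 2 Tt, 1 tt → 3 T_ : 1 tt (out of 4)
Looking for: purple (P_) and short (tt)
P(purple) = 2/4, P(short) = 1/4
P(both) = 2/4 × 1/4 = 2/16 = 1/8
Expected count = 1/8 × 1152 = 144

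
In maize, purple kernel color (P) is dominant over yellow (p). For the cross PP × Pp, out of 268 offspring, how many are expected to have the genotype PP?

Punnett square for PP × Pp:
Offspring genotypes: 2 PP, 2 Pp
Total offspring: 4
Count with target: 2
Probability: 2/4 = 1/2
Expected count = 1/2 × 268 = 134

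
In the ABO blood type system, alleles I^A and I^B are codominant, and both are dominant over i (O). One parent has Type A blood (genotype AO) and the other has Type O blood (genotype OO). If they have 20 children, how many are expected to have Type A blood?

Cross: AO × OO
Possible offspring genotypes: 2 AO, 2 OO
Blood type counts: 2 Type A, 2 Type O
Probability of Type A: 2/4 = 1/2
Expected count = 1/2 × 20 = 10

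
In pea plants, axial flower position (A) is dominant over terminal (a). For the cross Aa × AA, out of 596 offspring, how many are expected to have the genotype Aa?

Punnett square for Aa × AA:
Offspring genotypes: 2 AA, 2 Aa
Total offspring: 4
Count with target: 2
Probability: 2/4 = 1/2
Expected count = 1/2 × 596 = 298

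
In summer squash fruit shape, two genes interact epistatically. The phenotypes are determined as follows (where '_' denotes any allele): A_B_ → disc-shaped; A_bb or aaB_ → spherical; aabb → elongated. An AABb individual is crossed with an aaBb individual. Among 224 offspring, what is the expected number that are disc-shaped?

Cross: AABb × aaBb — consider each gene separately:
A gene: AA × aa → 4 Aa → 4 A_ (out of 4)
B gene: Bb × Bb → 1 BB, 2 Bb, 1 bb → 3 B_ : 1 bb (out of 4)
Genotype classes (out of 4 × 4 = 16): A_B_ = 4×3 = 12; A_bb = 4×1 = 4
Apply the phenotype rules: A_B_ (12) → disc-shaped; A_bb (4) → spherical
Phenotype counts (out of 16): 12 disc-shaped, 4 spherical
disc-shaped: 12 out of 16 → fraction 3/4
Expected count = 3/4 × 224 = 168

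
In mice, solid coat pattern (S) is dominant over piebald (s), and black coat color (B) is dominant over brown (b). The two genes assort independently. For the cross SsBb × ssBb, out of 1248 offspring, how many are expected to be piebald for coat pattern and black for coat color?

Dihybrid cross SsBb × ssBb — consider each gene separately:
coat pattern: Ss × ss → 2 Ss, 2 ss → 2 S_ : 2 ss (out of 4)
coat color: Bb × Bb → 1 BB, 2 Bb, 1 bb → 3 B_ : 1 bb (out of 4)
Looking for: piebald (ss) and black (B_)
P(piebald) = 2/4, P(black) = 3/4
P(both) = 2/4 × 3/4 = 6/16 = 3/8
Expected count = 3/8 × 1248 = 468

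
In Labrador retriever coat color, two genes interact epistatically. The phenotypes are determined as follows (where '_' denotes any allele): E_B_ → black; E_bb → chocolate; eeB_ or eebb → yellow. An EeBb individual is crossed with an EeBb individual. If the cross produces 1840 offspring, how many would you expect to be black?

Cross: EeBb × EeBb — consider each gene separately:
E gene: Ee × Ee → 1 EE, 2 Ee, 1 ee → 3 E_ : 1 ee (out of 4)
B gene: Bb × Bb → 1 BB, 2 Bb, 1 bb → 3 B_ : 1 bb (out of 4)
Genotype classes (out of 4 × 4 = 16): E_B_ = 3×3 = 9; E_bb = 3×1 = 3; eeB_ = 1×3 = 3; eebb = 1×1 = 1
Apply the phenotype rules: E_B_ (9) → black; E_bb (3) → chocolate; eeB_ (3) + eebb (1) → yellow
Phenotype counts (out of 16): 9 black, 3 chocolate, 4 yellow
black: 9 out of 16 → fraction 9/16
Expected count = 9/16 × 1840 = 1035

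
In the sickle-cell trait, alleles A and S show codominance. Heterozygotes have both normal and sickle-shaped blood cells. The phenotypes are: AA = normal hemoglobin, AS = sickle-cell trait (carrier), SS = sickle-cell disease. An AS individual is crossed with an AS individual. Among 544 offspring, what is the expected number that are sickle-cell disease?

Punnett square for AS × AS:
Offspring genotypes: 1 AA, 2 AS, 1 SS
Phenotype counts: 1 normal hemoglobin, 2 sickle-cell trait (carrier), 1 sickle-cell disease
sickle-cell disease: 1 out of 4 → fraction 1/4
Expected count = 1/4 × 544 = 136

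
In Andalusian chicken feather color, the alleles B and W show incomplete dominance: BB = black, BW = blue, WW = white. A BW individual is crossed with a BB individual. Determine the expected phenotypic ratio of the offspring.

Punnett square for BW × BB:
Offspring genotypes: 2 BB, 2 BW
Phenotype counts: 2 black, 2 blue
Ratio: 1 black : 1 blue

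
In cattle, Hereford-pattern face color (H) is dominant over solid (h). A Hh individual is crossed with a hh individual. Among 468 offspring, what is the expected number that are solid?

Punnett square for Hh × hh:
Offspring genotypes: 2 Hh, 2 hh
Hereford-pattern: 2, solid: 2
solid: 2 out of 4 → fraction 1/2
Expected count = 1/2 × 468 = 234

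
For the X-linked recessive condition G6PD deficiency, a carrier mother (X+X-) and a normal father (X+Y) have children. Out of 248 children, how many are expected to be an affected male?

Cross: X+X- × X+Y
Offspring: 1 X+X+, 1 X+Y, 1 X+X-, 1 X-Y
Probability of an affected male: 1/4
Expected count = 1/4 × 248 = 62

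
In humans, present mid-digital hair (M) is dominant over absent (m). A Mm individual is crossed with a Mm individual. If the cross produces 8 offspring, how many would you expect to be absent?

Punnett square for Mm × Mm:
Offspring genotypes: 1 MM, 2 Mm, 1 mm
present: 3, absent: 1
absent: 1 out of 4 → fraction 1/4
Expected count = 1/4 × 8 = 2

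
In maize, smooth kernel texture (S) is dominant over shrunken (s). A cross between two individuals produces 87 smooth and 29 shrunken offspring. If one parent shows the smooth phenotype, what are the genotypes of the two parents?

Observed offspring: 87 smooth, 29 shrunken
The observed ratio simplifies to 3:1. Shrunken (ss) offspring appear, so each parent must contribute one s allele. The parent stated to show smooth carries S, so it is Ss. The other parent is then either Ss or ss: Ss × ss would give a 1:1 split, whereas Ss × Ss gives 3:1 — matching the data. So both parents are heterozygous (Ss × Ss).
Parent genotypes: Ss × Ss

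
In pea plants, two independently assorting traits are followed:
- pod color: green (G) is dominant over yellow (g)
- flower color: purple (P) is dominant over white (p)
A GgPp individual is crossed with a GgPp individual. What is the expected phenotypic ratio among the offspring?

Dihybrid cross GgPp × GgPp — consider each gene separately:
pod color: Gg × Gg → 1 GG, 2 Gg, 1 gg → 3 G_ : 1 gg (out of 4)
flower color: Pp × Pp → 1 PP, 2 Pp, 1 pp → 3 P_ : 1 pp (out of 4)
Combine (counts out of 4 × 4 = 16): green/purple (G_P_) = 3×3 = 9; green/white (G_pp) = 3×1 = 3; yellow/purple (ggP_) = 1×3 = 3; yellow/white (ggpp) = 1×1 = 1
Phenotype counts (out of 16): 9 green/purple, 3 green/white, 3 yellow/purple, 1 yellow/white
Ratio: 9 green/purple : 3 green/white : 3 yellow/purple : 1 yellow/white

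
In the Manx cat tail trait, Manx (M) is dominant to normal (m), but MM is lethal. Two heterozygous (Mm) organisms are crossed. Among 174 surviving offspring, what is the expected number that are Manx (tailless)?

Cross: Mm × Mm
Punnett square offspring (before lethality): 1 MM, 2 Mm, 1 mm
The MM genotype is lethal (embryos die); surviving offspring: 2 Mm, 1 mm
Manx (tailless): 2 out of 3 → fraction 2/3
Expected count = 2/3 × 174 = 116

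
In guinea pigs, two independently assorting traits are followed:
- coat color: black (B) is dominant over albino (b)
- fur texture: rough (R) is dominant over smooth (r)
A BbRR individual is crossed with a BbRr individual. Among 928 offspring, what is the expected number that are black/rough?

Dihybrid cross BbRR × BbRr — consider each gene separately:
coat color: Bb × Bb → 1 BB, 2 Bb, 1 bb → 3 B_ : 1 bb (out of 4)
fur texture: RR × Rr → 2 RR, 2 Rr → 4 R_ (out of 4)
Combine (counts out of 4 × 4 = 16): black/rough (B_R_) = 3×4 = 12; albino/rough (bbR_) = 1×4 = 4
Phenotype counts (out of 16): 12 black/rough, 4 albino/rough
black/rough: 12 out of 16 → fraction 3/4
Expected count = 3/4 × 928 = 696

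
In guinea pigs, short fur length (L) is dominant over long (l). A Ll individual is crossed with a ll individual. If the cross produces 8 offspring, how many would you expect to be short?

Punnett square for Ll × ll:
Offspring genotypes: 2 Ll, 2 ll
short: 2, long: 2
short: 2 out of 4 → fraction 1/2
Expected count = 1/2 × 8 = 4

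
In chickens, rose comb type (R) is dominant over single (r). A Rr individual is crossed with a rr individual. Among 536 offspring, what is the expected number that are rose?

Punnett square for Rr × rr:
Offspring genotypes: 2 Rr, 2 rr
rose: 2, single: 2
rose: 2 out of 4 → fraction 1/2
Expected count = 1/2 × 536 = 268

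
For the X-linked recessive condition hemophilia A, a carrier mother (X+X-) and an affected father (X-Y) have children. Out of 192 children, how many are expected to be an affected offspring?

Cross: X+X- × X-Y
Offspring: 1 X+X-, 1 X+Y, 1 X-X-, 1 X-Y
Probability of an affected offspring: 2/4 = 1/2
Expected count = 1/2 × 192 = 96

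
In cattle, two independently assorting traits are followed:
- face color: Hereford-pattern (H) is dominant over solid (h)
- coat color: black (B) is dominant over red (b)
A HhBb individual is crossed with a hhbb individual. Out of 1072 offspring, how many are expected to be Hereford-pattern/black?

Dihybrid cross HhBb × hhbb — consider each gene separately:
face color: Hh × hh → 2 Hh, 2 hh → 2 H_ : 2 hh (out of 4)
coat color: Bb × bb → 2 Bb, 2 bb → 2 B_ : 2 bb (out of 4)
Combine (counts out of 4 × 4 = 16): Hereford-pattern/black (H_B_) = 2×2 = 4; Hereford-pattern/red (H_bb) = 2×2 = 4; solid/black (hhB_) = 2×2 = 4; solid/red (hhbb) = 2×2 = 4
Phenotype counts (out of 16): 4 Hereford-pattern/black, 4 Hereford-pattern/red, 4 solid/black, 4 solid/red
Hereford-pattern/black: 4 out of 16 → fraction 1/4
Expected count = 1/4 × 1072 = 268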